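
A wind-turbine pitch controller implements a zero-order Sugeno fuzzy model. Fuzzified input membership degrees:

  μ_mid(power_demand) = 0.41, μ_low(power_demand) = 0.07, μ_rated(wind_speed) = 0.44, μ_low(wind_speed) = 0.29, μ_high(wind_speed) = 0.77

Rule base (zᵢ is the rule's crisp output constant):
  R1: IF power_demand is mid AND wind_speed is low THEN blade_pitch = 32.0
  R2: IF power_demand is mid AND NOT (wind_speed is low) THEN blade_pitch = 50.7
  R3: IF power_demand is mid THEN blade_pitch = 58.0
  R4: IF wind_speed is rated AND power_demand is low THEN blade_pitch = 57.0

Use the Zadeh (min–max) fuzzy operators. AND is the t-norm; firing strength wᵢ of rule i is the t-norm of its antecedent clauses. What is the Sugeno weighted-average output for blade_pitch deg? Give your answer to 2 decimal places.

49.01

R1 (z=32.0): mid=0.41, low=0.29; AND[min(a, b)] → w = 0.29
R2 (z=50.7): mid=0.41, ¬low=1−0.29=0.71; AND[min(a, b)] → w = 0.41
R3 (z=58.0): mid=0.41 → w = 0.41
R4 (z=57.0): rated=0.44, low=0.07; AND[min(a, b)] → w = 0.07
Weighted average = (0.29·32.0 + 0.41·50.7 + 0.41·58.0 + 0.07·57.0) / (0.29 + 0.41 + 0.41 + 0.07)
  = 57.8370 / 1.1800 = 49.01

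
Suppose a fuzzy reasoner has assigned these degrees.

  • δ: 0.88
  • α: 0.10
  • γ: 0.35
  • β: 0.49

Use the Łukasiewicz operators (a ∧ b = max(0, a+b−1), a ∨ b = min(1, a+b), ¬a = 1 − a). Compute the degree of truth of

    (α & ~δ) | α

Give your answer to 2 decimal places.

~δ = 1 − 0.88 = 0.12
α & ~δ = max(0, a+b−1) on (0.10, 0.12) = 0.00
(α & ~δ) | α = min(1, a+b) on (0.00, 0.10) = 0.10

0.10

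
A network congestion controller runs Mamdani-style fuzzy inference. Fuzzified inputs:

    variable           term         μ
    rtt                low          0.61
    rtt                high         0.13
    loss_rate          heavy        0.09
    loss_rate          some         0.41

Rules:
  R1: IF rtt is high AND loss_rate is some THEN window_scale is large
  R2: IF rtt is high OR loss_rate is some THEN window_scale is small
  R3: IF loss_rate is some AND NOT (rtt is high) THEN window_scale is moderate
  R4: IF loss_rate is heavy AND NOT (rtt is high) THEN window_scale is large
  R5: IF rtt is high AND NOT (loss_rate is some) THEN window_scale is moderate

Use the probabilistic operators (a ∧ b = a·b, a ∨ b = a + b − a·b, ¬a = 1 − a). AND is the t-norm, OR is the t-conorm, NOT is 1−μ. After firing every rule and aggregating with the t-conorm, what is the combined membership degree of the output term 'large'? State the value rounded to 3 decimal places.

R1: high=0.13, some=0.41; AND[a·b] → w = 0.0533
R2: high=0.13, some=0.41; OR[a + b − a·b] → w = 0.4867
R3: some=0.41, ¬high=1−0.13=0.87; AND[a·b] → w = 0.3567
R4: heavy=0.09, ¬high=1−0.13=0.87; AND[a·b] → w = 0.0783
R5: high=0.13, ¬some=1−0.41=0.59; AND[a·b] → w = 0.0767
Rules with consequent 'large': {R1, R4} → strengths 0.0533, 0.0783
Aggregate via t-conorm [a + b − a·b]: 0.1274

0.127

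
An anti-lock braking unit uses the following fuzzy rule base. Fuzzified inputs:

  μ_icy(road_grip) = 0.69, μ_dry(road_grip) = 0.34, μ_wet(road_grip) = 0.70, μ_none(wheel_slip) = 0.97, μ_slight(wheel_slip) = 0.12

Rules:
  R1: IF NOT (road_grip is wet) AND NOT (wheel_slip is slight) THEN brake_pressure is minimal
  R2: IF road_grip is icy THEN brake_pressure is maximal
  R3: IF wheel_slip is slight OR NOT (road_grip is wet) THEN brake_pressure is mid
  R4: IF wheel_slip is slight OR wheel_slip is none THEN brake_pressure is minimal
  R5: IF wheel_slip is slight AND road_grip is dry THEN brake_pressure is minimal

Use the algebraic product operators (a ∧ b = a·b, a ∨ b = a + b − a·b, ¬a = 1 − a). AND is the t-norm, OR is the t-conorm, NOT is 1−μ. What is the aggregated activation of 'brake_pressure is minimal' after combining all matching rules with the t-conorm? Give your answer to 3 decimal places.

0.981

R1: ¬wet=1−0.70=0.30, ¬slight=1−0.12=0.88; AND[a·b] → w = 0.2640
R2: icy=0.69 → w = 0.6900
R3: slight=0.12, ¬wet=1−0.70=0.30; OR[a + b − a·b] → w = 0.3840
R4: slight=0.12, none=0.97; OR[a + b − a·b] → w = 0.9736
R5: slight=0.12, dry=0.34; AND[a·b] → w = 0.0408
Rules with consequent 'minimal': {R1, R4, R5} → strengths 0.2640, 0.9736, 0.0408
Aggregate via t-conorm [a + b − a·b]: 0.9814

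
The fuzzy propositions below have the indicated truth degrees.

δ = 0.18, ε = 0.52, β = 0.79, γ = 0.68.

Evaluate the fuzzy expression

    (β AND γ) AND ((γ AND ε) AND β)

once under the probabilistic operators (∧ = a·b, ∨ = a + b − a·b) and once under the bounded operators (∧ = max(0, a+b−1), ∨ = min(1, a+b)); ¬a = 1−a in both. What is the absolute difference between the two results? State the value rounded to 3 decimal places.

0.150

Under probabilistic:
  β AND γ = a·b on (0.7900, 0.6800) = 0.5372
  γ AND ε = a·b on (0.6800, 0.5200) = 0.3536
  (γ AND ε) AND β = a·b on (0.3536, 0.7900) = 0.2793
  (β AND γ) AND ((γ AND ε) AND β) = a·b on (0.5372, 0.2793) = 0.1501
  → value = 0.1501
Under bounded:
  β AND γ = max(0, a+b−1) on (0.79, 0.68) = 0.47
  γ AND ε = max(0, a+b−1) on (0.68, 0.52) = 0.20
  (γ AND ε) AND β = max(0, a+b−1) on (0.20, 0.79) = 0.00
  (β AND γ) AND ((γ AND ε) AND β) = max(0, a+b−1) on (0.47, 0.00) = 0.00
  → value = 0.0000
|0.1501 − 0.0000| = 0.150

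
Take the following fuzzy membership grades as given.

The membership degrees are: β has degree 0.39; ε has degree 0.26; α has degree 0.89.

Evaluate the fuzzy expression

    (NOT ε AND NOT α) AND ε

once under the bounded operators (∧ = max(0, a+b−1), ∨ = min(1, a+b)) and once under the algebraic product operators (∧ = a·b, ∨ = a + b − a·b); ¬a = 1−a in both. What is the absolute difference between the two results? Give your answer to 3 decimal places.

0.021

Under bounded:
  NOT ε = 1 − 0.26 = 0.74
  NOT α = 1 − 0.89 = 0.11
  NOT ε AND NOT α = max(0, a+b−1) on (0.74, 0.11) = 0.00
  (NOT ε AND NOT α) AND ε = max(0, a+b−1) on (0.00, 0.26) = 0.00
  → value = 0.0000
Under algebraic product:
  NOT ε = 1 − 0.2600 = 0.7400
  NOT α = 1 − 0.8900 = 0.1100
  NOT ε AND NOT α = a·b on (0.7400, 0.1100) = 0.0814
  (NOT ε AND NOT α) AND ε = a·b on (0.0814, 0.2600) = 0.0212
  → value = 0.0212
|0.0000 − 0.0212| = 0.021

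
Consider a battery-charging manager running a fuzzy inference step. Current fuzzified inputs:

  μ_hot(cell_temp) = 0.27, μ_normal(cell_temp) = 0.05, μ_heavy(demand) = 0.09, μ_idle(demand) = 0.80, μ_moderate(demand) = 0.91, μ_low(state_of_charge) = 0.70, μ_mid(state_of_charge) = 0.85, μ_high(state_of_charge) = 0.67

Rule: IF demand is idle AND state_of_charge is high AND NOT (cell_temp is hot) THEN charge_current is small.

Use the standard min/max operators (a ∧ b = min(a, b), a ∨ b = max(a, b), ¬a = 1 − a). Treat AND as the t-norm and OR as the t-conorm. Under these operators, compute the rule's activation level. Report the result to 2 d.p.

firing strength: idle=0.80, high=0.67, ¬hot=1−0.27=0.73; AND[min(a, b)] → w = 0.67

0.67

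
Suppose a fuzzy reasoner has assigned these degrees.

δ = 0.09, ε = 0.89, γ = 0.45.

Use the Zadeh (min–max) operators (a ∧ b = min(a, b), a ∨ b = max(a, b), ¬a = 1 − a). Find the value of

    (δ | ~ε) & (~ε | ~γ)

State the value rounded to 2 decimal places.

0.11

~ε = 1 − 0.89 = 0.11
δ | ~ε = max(a, b) on (0.09, 0.11) = 0.11
~ε = 1 − 0.89 = 0.11
~γ = 1 − 0.45 = 0.55
~ε | ~γ = max(a, b) on (0.11, 0.55) = 0.55
(δ | ~ε) & (~ε | ~γ) = min(a, b) on (0.11, 0.55) = 0.11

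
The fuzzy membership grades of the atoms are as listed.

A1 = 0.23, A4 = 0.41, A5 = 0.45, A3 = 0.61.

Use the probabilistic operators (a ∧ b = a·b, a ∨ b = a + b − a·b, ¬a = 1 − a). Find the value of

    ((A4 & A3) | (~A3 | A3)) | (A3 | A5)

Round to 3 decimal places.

A4 & A3 = a·b on (0.4100, 0.6100) = 0.2501
~A3 = 1 − 0.6100 = 0.3900
~A3 | A3 = a + b − a·b on (0.3900, 0.6100) = 0.7621
(A4 & A3) | (~A3 | A3) = a + b − a·b on (0.2501, 0.7621) = 0.8216
A3 | A5 = a + b − a·b on (0.6100, 0.4500) = 0.7855
((A4 & A3) | (~A3 | A3)) | (A3 | A5) = a + b − a·b on (0.8216, 0.7855) = 0.9617

0.962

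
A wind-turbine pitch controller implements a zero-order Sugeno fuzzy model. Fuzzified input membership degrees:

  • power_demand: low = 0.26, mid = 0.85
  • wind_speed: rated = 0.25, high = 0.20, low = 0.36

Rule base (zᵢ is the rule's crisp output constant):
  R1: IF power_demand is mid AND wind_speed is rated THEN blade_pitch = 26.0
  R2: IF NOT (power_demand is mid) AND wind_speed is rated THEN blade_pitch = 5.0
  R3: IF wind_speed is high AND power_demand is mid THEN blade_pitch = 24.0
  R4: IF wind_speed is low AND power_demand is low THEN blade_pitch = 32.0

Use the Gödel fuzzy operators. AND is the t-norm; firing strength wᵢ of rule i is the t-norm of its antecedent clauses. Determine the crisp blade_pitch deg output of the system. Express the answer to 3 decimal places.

23.686

R1 (z=26.0): mid=0.85, rated=0.25; AND[min(a, b)] → w = 0.25
R2 (z=5.0): ¬mid=1−0.85=0.15, rated=0.25; AND[min(a, b)] → w = 0.15
R3 (z=24.0): high=0.20, mid=0.85; AND[min(a, b)] → w = 0.20
R4 (z=32.0): low=0.36, low=0.26; AND[min(a, b)] → w = 0.26
Weighted average = (0.25·26.0 + 0.15·5.0 + 0.20·24.0 + 0.26·32.0) / (0.25 + 0.15 + 0.20 + 0.26)
  = 20.3700 / 0.8600 = 23.686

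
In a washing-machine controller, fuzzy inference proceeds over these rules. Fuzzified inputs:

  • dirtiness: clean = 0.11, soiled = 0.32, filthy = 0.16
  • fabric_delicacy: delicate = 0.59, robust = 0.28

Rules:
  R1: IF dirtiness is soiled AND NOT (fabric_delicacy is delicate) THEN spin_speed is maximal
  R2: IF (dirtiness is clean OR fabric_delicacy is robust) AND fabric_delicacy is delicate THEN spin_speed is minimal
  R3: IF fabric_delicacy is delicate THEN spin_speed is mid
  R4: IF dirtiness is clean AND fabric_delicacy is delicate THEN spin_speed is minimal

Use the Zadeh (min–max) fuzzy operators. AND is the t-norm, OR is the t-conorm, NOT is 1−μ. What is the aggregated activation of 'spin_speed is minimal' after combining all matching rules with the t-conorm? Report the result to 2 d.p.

0.28

R1: soiled=0.32, ¬delicate=1−0.59=0.41; AND[min(a, b)] → w = 0.32
R2: (clean=0.11 OR robust=0.28) = 0.28; AND[min(a, b)] with delicate=0.59 → w = 0.28
R3: delicate=0.59 → w = 0.59
R4: clean=0.11, delicate=0.59; AND[min(a, b)] → w = 0.11
Rules with consequent 'minimal': {R2, R4} → strengths 0.28, 0.11
Aggregate via t-conorm [max(a, b)]: 0.28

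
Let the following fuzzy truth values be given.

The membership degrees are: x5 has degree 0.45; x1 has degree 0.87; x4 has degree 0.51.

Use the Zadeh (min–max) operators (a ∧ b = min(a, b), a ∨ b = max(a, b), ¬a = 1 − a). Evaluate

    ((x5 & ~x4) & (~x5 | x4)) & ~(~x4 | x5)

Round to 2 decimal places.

~x4 = 1 − 0.51 = 0.49
x5 & ~x4 = min(a, b) on (0.45, 0.49) = 0.45
~x5 = 1 − 0.45 = 0.55
~x5 | x4 = max(a, b) on (0.55, 0.51) = 0.55
(x5 & ~x4) & (~x5 | x4) = min(a, b) on (0.45, 0.55) = 0.45
~x4 = 1 − 0.51 = 0.49
~x4 | x5 = max(a, b) on (0.49, 0.45) = 0.49
~(~x4 | x5) = 1 − 0.49 = 0.51
((x5 & ~x4) & (~x5 | x4)) & ~(~x4 | x5) = min(a, b) on (0.45, 0.51) = 0.45

0.45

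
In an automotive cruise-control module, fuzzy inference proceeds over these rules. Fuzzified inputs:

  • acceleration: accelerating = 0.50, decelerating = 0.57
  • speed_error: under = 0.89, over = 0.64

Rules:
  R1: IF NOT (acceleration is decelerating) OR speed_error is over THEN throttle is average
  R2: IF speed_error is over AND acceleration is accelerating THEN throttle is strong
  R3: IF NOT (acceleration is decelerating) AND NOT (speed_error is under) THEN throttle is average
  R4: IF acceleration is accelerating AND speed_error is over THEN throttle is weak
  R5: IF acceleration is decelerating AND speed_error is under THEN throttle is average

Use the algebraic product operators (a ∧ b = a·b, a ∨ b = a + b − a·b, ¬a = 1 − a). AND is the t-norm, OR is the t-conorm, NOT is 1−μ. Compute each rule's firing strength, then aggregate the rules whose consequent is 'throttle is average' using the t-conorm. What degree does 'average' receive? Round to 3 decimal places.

0.904

R1: ¬decelerating=1−0.57=0.43, over=0.64; OR[a + b − a·b] → w = 0.7948
R2: over=0.64, accelerating=0.50; AND[a·b] → w = 0.3200
R3: ¬decelerating=1−0.57=0.43, ¬under=1−0.89=0.11; AND[a·b] → w = 0.0473
R4: accelerating=0.50, over=0.64; AND[a·b] → w = 0.3200
R5: decelerating=0.57, under=0.89; AND[a·b] → w = 0.5073
Rules with consequent 'average': {R1, R3, R5} → strengths 0.7948, 0.0473, 0.5073
Aggregate via t-conorm [a + b − a·b]: 0.9037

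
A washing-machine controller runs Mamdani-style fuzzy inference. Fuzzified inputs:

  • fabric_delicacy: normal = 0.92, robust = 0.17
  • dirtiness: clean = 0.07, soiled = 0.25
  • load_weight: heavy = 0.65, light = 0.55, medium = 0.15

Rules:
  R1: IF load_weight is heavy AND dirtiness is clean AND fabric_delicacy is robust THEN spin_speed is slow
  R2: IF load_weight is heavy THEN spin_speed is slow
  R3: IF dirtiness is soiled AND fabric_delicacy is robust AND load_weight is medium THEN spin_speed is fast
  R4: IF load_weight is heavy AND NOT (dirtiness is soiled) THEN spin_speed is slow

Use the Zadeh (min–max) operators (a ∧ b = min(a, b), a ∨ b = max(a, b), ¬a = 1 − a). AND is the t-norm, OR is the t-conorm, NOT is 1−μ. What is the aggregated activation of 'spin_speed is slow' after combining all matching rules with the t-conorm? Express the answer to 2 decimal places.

R1: heavy=0.65, clean=0.07, robust=0.17; AND[min(a, b)] → w = 0.07
R2: heavy=0.65 → w = 0.65
R3: soiled=0.25, robust=0.17, medium=0.15; AND[min(a, b)] → w = 0.15
R4: heavy=0.65, ¬soiled=1−0.25=0.75; AND[min(a, b)] → w = 0.65
Rules with consequent 'slow': {R1, R2, R4} → strengths 0.07, 0.65, 0.65
Aggregate via t-conorm [max(a, b)]: 0.65

0.65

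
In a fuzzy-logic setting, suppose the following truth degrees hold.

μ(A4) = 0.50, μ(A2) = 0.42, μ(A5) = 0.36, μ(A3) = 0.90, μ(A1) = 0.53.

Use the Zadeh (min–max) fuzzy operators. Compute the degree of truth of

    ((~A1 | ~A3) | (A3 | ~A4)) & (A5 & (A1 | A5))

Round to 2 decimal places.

0.36

~A1 = 1 − 0.53 = 0.47
~A3 = 1 − 0.90 = 0.10
~A1 | ~A3 = max(a, b) on (0.47, 0.10) = 0.47
~A4 = 1 − 0.50 = 0.50
A3 | ~A4 = max(a, b) on (0.90, 0.50) = 0.90
(~A1 | ~A3) | (A3 | ~A4) = max(a, b) on (0.47, 0.90) = 0.90
A1 | A5 = max(a, b) on (0.53, 0.36) = 0.53
A5 & (A1 | A5) = min(a, b) on (0.36, 0.53) = 0.36
((~A1 | ~A3) | (A3 | ~A4)) & (A5 & (A1 | A5)) = min(a, b) on (0.90, 0.36) = 0.36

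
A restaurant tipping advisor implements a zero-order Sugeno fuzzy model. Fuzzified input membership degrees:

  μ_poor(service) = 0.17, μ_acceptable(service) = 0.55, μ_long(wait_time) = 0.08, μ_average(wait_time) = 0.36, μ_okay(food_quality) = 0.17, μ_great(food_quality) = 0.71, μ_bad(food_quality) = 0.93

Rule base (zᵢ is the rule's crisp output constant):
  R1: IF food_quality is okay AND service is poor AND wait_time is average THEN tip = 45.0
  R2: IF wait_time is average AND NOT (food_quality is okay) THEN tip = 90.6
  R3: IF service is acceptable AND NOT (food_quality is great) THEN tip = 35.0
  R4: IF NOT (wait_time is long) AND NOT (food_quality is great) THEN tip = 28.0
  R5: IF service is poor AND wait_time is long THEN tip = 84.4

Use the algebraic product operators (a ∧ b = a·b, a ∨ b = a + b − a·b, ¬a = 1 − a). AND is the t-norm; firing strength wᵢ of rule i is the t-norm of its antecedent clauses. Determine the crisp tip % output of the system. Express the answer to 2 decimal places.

55.72

R1 (z=45.0): okay=0.17, poor=0.17, average=0.36; AND[a·b] → w = 0.0104
R2 (z=90.6): average=0.36, ¬okay=1−0.17=0.83; AND[a·b] → w = 0.2988
R3 (z=35.0): acceptable=0.55, ¬great=1−0.71=0.29; AND[a·b] → w = 0.1595
R4 (z=28.0): ¬long=1−0.08=0.92, ¬great=1−0.71=0.29; AND[a·b] → w = 0.2668
R5 (z=84.4): poor=0.17, long=0.08; AND[a·b] → w = 0.0136
Weighted average = (0.0104·45.0 + 0.2988·90.6 + 0.1595·35.0 + 0.2668·28.0 + 0.0136·84.4) / (0.0104 + 0.2988 + 0.1595 + 0.2668 + 0.0136)
  = 41.7402 / 0.7491 = 55.72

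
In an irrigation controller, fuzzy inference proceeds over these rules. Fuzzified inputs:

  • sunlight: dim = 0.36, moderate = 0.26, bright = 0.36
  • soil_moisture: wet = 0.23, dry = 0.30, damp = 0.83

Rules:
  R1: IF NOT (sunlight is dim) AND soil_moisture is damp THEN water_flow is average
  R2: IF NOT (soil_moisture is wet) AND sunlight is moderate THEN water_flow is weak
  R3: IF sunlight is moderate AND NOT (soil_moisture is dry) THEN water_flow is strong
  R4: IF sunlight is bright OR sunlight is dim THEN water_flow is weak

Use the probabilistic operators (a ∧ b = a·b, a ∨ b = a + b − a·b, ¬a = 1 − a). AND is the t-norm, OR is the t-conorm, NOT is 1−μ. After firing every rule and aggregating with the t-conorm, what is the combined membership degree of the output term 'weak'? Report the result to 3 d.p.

0.672

R1: ¬dim=1−0.36=0.64, damp=0.83; AND[a·b] → w = 0.5312
R2: ¬wet=1−0.23=0.77, moderate=0.26; AND[a·b] → w = 0.2002
R3: moderate=0.26, ¬dry=1−0.30=0.70; AND[a·b] → w = 0.1820
R4: bright=0.36, dim=0.36; OR[a + b − a·b] → w = 0.5904
Rules with consequent 'weak': {R2, R4} → strengths 0.2002, 0.5904
Aggregate via t-conorm [a + b − a·b]: 0.6724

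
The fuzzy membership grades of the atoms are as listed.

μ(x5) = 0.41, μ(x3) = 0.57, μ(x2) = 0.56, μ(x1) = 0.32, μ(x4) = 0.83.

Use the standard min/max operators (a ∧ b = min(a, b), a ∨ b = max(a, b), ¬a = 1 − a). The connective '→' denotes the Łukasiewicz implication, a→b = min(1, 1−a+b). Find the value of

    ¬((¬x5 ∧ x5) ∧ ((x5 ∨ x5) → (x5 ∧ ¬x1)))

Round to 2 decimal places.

0.59

¬x5 = 1 − 0.41 = 0.59
¬x5 ∧ x5 = min(a, b) on (0.59, 0.41) = 0.41
x5 ∨ x5 = max(a, b) on (0.41, 0.41) = 0.41
¬x1 = 1 − 0.32 = 0.68
x5 ∧ ¬x1 = min(a, b) on (0.41, 0.68) = 0.41
(x5 ∨ x5) → (x5 ∧ ¬x1)  [Łukasiewicz: min(1, 1−a+b)] with a=0.41, b=0.41 → 1.00
(¬x5 ∧ x5) ∧ ((x5 ∨ x5) → (x5 ∧ ¬x1)) = min(a, b) on (0.41, 1.00) = 0.41
¬((¬x5 ∧ x5) ∧ ((x5 ∨ x5) → (x5 ∧ ¬x1))) = 1 − 0.41 = 0.59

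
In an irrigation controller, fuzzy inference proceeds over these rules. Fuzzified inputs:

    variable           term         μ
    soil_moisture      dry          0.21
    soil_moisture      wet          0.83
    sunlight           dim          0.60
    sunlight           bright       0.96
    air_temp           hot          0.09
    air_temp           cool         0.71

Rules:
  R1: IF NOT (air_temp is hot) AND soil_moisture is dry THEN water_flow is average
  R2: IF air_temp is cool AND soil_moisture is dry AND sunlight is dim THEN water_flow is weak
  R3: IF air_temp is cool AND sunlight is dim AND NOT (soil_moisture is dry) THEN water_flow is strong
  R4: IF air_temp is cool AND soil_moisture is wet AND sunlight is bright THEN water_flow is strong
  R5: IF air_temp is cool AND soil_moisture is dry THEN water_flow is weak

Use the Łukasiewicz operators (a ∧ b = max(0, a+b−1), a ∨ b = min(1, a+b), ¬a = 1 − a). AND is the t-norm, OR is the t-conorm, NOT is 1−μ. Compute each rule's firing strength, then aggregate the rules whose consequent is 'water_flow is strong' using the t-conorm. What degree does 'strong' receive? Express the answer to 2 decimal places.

R1: ¬hot=1−0.09=0.91, dry=0.21; AND[max(0, a+b−1)] → w = 0.12
R2: cool=0.71, dry=0.21, dim=0.60; AND[max(0, a+b−1)] → w = 0.00
R3: cool=0.71, dim=0.60, ¬dry=1−0.21=0.79; AND[max(0, a+b−1)] → w = 0.10
R4: cool=0.71, wet=0.83, bright=0.96; AND[max(0, a+b−1)] → w = 0.50
R5: cool=0.71, dry=0.21; AND[max(0, a+b−1)] → w = 0.00
Rules with consequent 'strong': {R3, R4} → strengths 0.10, 0.50
Aggregate via t-conorm [min(1, a+b)]: 0.60

0.60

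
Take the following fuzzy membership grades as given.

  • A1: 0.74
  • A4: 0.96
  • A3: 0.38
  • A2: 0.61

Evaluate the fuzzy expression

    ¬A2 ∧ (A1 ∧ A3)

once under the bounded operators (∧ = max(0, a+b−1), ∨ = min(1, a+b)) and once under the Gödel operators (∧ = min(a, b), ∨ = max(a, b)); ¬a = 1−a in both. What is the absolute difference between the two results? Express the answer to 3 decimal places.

0.380

Under bounded:
  ¬A2 = 1 − 0.61 = 0.39
  A1 ∧ A3 = max(0, a+b−1) on (0.74, 0.38) = 0.12
  ¬A2 ∧ (A1 ∧ A3) = max(0, a+b−1) on (0.39, 0.12) = 0.00
  → value = 0.0000
Under Gödel:
  ¬A2 = 1 − 0.61 = 0.39
  A1 ∧ A3 = min(a, b) on (0.74, 0.38) = 0.38
  ¬A2 ∧ (A1 ∧ A3) = min(a, b) on (0.39, 0.38) = 0.38
  → value = 0.3800
|0.0000 − 0.3800| = 0.380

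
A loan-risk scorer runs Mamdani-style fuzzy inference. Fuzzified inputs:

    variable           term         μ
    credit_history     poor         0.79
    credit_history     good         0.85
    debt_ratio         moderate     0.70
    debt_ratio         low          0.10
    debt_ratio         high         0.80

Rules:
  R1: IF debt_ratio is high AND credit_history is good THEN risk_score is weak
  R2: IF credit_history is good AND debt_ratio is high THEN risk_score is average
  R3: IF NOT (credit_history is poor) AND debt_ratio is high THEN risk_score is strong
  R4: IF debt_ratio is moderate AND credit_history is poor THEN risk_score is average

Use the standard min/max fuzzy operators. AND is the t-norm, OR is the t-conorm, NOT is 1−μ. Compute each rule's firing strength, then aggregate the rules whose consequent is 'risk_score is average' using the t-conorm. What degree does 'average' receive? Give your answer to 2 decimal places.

0.80

R1: high=0.80, good=0.85; AND[min(a, b)] → w = 0.80
R2: good=0.85, high=0.80; AND[min(a, b)] → w = 0.80
R3: ¬poor=1−0.79=0.21, high=0.80; AND[min(a, b)] → w = 0.21
R4: moderate=0.70, poor=0.79; AND[min(a, b)] → w = 0.70
Rules with consequent 'average': {R2, R4} → strengths 0.80, 0.70
Aggregate via t-conorm [max(a, b)]: 0.80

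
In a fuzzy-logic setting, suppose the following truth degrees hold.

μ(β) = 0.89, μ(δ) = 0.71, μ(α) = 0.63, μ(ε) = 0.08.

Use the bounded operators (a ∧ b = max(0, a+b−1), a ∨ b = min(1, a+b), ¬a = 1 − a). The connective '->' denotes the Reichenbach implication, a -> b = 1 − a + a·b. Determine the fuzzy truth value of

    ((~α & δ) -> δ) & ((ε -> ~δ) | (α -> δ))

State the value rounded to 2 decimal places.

~α = 1 − 0.63 = 0.37
~α & δ = max(0, a+b−1) on (0.37, 0.71) = 0.08
(~α & δ) -> δ  [Reichenbach: 1 − a + a·b] with a=0.08, b=0.71 → 0.98
~δ = 1 − 0.71 = 0.29
ε -> ~δ  [Reichenbach: 1 − a + a·b] with a=0.08, b=0.29 → 0.94
α -> δ  [Reichenbach: 1 − a + a·b] with a=0.63, b=0.71 → 0.82
(ε -> ~δ) | (α -> δ) = min(1, a+b) on (0.94, 0.82) = 1.00
((~α & δ) -> δ) & ((ε -> ~δ) | (α -> δ)) = max(0, a+b−1) on (0.98, 1.00) = 0.98

0.98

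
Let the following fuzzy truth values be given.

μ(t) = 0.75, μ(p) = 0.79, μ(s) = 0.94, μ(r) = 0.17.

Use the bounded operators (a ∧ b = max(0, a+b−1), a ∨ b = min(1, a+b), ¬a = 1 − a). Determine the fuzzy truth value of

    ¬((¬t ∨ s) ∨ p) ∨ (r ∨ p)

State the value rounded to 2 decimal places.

0.96

¬t = 1 − 0.75 = 0.25
¬t ∨ s = min(1, a+b) on (0.25, 0.94) = 1.00
(¬t ∨ s) ∨ p = min(1, a+b) on (1.00, 0.79) = 1.00
¬((¬t ∨ s) ∨ p) = 1 − 1.00 = 0.00
r ∨ p = min(1, a+b) on (0.17, 0.79) = 0.96
¬((¬t ∨ s) ∨ p) ∨ (r ∨ p) = min(1, a+b) on (0.00, 0.96) = 0.96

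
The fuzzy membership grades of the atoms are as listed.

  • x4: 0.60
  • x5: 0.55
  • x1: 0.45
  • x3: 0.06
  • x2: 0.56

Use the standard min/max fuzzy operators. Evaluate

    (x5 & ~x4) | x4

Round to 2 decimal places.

~x4 = 1 − 0.60 = 0.40
x5 & ~x4 = min(a, b) on (0.55, 0.40) = 0.40
(x5 & ~x4) | x4 = max(a, b) on (0.40, 0.60) = 0.60

0.60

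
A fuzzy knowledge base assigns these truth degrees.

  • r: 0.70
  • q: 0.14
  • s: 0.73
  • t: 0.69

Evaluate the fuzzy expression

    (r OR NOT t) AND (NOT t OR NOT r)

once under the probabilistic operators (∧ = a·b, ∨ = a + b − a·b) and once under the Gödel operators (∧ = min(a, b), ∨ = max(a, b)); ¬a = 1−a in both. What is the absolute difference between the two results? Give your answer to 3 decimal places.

0.100

Under probabilistic:
  NOT t = 1 − 0.6900 = 0.3100
  r OR NOT t = a + b − a·b on (0.7000, 0.3100) = 0.7930
  NOT t = 1 − 0.6900 = 0.3100
  NOT r = 1 − 0.7000 = 0.3000
  NOT t OR NOT r = a + b − a·b on (0.3100, 0.3000) = 0.5170
  (r OR NOT t) AND (NOT t OR NOT r) = a·b on (0.7930, 0.5170) = 0.4100
  → value = 0.4100
Under Gödel:
  NOT t = 1 − 0.69 = 0.31
  r OR NOT t = max(a, b) on (0.70, 0.31) = 0.70
  NOT t = 1 − 0.69 = 0.31
  NOT r = 1 − 0.70 = 0.30
  NOT t OR NOT r = max(a, b) on (0.31, 0.30) = 0.31
  (r OR NOT t) AND (NOT t OR NOT r) = min(a, b) on (0.70, 0.31) = 0.31
  → value = 0.3100
|0.4100 − 0.3100| = 0.100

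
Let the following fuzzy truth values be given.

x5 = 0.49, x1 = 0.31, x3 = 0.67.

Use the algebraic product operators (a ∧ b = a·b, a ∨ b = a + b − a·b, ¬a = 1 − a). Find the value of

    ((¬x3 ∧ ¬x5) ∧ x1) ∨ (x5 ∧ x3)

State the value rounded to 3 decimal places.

0.363

¬x3 = 1 − 0.6700 = 0.3300
¬x5 = 1 − 0.4900 = 0.5100
¬x3 ∧ ¬x5 = a·b on (0.3300, 0.5100) = 0.1683
(¬x3 ∧ ¬x5) ∧ x1 = a·b on (0.1683, 0.3100) = 0.0522
x5 ∧ x3 = a·b on (0.4900, 0.6700) = 0.3283
((¬x3 ∧ ¬x5) ∧ x1) ∨ (x5 ∧ x3) = a + b − a·b on (0.0522, 0.3283) = 0.3633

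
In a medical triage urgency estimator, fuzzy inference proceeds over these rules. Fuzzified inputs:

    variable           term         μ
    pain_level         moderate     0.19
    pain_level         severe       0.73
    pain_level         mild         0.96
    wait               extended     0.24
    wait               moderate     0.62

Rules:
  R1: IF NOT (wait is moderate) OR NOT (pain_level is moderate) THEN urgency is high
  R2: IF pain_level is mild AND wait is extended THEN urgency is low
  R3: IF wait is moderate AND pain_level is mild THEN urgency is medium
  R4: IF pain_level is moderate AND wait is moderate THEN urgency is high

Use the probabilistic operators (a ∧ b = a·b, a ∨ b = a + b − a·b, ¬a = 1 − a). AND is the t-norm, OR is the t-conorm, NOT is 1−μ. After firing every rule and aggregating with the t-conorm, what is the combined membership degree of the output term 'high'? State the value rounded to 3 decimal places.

R1: ¬moderate=1−0.62=0.38, ¬moderate=1−0.19=0.81; OR[a + b − a·b] → w = 0.8822
R2: mild=0.96, extended=0.24; AND[a·b] → w = 0.2304
R3: moderate=0.62, mild=0.96; AND[a·b] → w = 0.5952
R4: moderate=0.19, moderate=0.62; AND[a·b] → w = 0.1178
Rules with consequent 'high': {R1, R4} → strengths 0.8822, 0.1178
Aggregate via t-conorm [a + b − a·b]: 0.8961

0.896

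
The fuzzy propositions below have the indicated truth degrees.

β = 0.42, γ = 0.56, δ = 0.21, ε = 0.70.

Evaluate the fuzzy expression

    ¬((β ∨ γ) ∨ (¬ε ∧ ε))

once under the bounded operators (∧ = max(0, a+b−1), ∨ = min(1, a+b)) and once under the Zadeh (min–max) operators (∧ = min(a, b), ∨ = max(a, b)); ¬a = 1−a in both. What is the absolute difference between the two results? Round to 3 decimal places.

0.420

Under bounded:
  β ∨ γ = min(1, a+b) on (0.42, 0.56) = 0.98
  ¬ε = 1 − 0.70 = 0.30
  ¬ε ∧ ε = max(0, a+b−1) on (0.30, 0.70) = 0.00
  (β ∨ γ) ∨ (¬ε ∧ ε) = min(1, a+b) on (0.98, 0.00) = 0.98
  ¬((β ∨ γ) ∨ (¬ε ∧ ε)) = 1 − 0.98 = 0.02
  → value = 0.0200
Under Zadeh (min–max):
  β ∨ γ = max(a, b) on (0.42, 0.56) = 0.56
  ¬ε = 1 − 0.70 = 0.30
  ¬ε ∧ ε = min(a, b) on (0.30, 0.70) = 0.30
  (β ∨ γ) ∨ (¬ε ∧ ε) = max(a, b) on (0.56, 0.30) = 0.56
  ¬((β ∨ γ) ∨ (¬ε ∧ ε)) = 1 − 0.56 = 0.44
  → value = 0.4400
|0.0200 − 0.4400| = 0.420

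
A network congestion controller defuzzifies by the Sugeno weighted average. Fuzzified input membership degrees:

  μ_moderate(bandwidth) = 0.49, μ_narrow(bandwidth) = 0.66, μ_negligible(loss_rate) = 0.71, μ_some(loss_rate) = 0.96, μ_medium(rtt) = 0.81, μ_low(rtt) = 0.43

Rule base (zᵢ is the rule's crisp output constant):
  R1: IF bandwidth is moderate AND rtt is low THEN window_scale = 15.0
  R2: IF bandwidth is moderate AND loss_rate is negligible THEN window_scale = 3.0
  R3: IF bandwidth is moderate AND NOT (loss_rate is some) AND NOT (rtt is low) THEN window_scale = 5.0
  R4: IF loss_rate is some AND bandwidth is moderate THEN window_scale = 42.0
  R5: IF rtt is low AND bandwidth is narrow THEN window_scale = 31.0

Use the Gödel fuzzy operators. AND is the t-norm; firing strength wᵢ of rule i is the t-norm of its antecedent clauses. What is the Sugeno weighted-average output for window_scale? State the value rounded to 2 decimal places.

22.36

R1 (z=15.0): moderate=0.49, low=0.43; AND[min(a, b)] → w = 0.43
R2 (z=3.0): moderate=0.49, negligible=0.71; AND[min(a, b)] → w = 0.49
R3 (z=5.0): moderate=0.49, ¬some=1−0.96=0.04, ¬low=1−0.43=0.57; AND[min(a, b)] → w = 0.04
R4 (z=42.0): some=0.96, moderate=0.49; AND[min(a, b)] → w = 0.49
R5 (z=31.0): low=0.43, narrow=0.66; AND[min(a, b)] → w = 0.43
Weighted average = (0.43·15.0 + 0.49·3.0 + 0.04·5.0 + 0.49·42.0 + 0.43·31.0) / (0.43 + 0.49 + 0.04 + 0.49 + 0.43)
  = 42.0300 / 1.8800 = 22.36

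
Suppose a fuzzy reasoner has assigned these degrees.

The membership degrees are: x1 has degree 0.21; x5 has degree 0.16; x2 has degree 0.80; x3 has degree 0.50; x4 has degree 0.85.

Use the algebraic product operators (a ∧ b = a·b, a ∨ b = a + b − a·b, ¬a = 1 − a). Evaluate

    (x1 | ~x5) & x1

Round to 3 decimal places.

~x5 = 1 − 0.1600 = 0.8400
x1 | ~x5 = a + b − a·b on (0.2100, 0.8400) = 0.8736
(x1 | ~x5) & x1 = a·b on (0.8736, 0.2100) = 0.1835

0.183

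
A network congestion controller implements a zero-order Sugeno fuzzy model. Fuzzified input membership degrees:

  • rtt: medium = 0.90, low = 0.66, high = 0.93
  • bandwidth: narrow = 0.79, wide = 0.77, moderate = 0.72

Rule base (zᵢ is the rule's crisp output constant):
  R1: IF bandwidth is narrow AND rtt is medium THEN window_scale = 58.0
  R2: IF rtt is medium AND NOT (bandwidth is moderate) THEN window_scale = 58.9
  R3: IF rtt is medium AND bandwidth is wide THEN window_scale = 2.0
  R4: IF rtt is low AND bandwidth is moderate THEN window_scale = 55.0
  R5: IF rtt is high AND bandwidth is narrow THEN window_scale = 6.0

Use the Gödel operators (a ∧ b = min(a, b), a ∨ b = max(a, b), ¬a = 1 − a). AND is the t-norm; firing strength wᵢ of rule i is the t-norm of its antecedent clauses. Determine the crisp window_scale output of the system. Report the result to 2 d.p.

R1 (z=58.0): narrow=0.79, medium=0.90; AND[min(a, b)] → w = 0.79
R2 (z=58.9): medium=0.90, ¬moderate=1−0.72=0.28; AND[min(a, b)] → w = 0.28
R3 (z=2.0): medium=0.90, wide=0.77; AND[min(a, b)] → w = 0.77
R4 (z=55.0): low=0.66, moderate=0.72; AND[min(a, b)] → w = 0.66
R5 (z=6.0): high=0.93, narrow=0.79; AND[min(a, b)] → w = 0.79
Weighted average = (0.79·58.0 + 0.28·58.9 + 0.77·2.0 + 0.66·55.0 + 0.79·6.0) / (0.79 + 0.28 + 0.77 + 0.66 + 0.79)
  = 104.8920 / 3.2900 = 31.88

31.88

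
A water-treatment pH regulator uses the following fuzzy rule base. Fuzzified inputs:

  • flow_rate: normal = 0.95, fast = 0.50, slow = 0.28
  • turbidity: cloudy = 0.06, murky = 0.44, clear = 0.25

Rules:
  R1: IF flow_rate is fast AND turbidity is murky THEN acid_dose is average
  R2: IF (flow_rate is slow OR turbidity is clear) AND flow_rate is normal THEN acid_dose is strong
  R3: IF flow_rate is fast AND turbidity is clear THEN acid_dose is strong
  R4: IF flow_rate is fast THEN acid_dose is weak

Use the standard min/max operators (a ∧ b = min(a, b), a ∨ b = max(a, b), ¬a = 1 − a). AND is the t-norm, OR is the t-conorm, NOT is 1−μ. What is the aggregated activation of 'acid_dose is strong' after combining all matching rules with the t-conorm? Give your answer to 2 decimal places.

0.28

R1: fast=0.50, murky=0.44; AND[min(a, b)] → w = 0.44
R2: (slow=0.28 OR clear=0.25) = 0.28; AND[min(a, b)] with normal=0.95 → w = 0.28
R3: fast=0.50, clear=0.25; AND[min(a, b)] → w = 0.25
R4: fast=0.50 → w = 0.50
Rules with consequent 'strong': {R2, R3} → strengths 0.28, 0.25
Aggregate via t-conorm [max(a, b)]: 0.28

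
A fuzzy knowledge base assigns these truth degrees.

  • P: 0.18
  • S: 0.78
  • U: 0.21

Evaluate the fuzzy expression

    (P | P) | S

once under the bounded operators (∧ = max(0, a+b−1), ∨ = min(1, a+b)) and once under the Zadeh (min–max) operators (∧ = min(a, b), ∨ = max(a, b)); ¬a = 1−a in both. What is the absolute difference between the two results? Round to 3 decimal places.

Under bounded:
  P | P = min(1, a+b) on (0.18, 0.18) = 0.36
  (P | P) | S = min(1, a+b) on (0.36, 0.78) = 1.00
  → value = 1.0000
Under Zadeh (min–max):
  P | P = max(a, b) on (0.18, 0.18) = 0.18
  (P | P) | S = max(a, b) on (0.18, 0.78) = 0.78
  → value = 0.7800
|1.0000 − 0.7800| = 0.220

0.220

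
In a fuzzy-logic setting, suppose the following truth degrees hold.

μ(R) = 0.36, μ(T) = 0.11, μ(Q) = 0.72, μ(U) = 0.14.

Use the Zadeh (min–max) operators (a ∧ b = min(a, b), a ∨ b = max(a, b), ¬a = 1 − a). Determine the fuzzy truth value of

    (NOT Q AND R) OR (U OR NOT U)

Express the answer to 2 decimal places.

NOT Q = 1 − 0.72 = 0.28
NOT Q AND R = min(a, b) on (0.28, 0.36) = 0.28
NOT U = 1 − 0.14 = 0.86
U OR NOT U = max(a, b) on (0.14, 0.86) = 0.86
(NOT Q AND R) OR (U OR NOT U) = max(a, b) on (0.28, 0.86) = 0.86

0.86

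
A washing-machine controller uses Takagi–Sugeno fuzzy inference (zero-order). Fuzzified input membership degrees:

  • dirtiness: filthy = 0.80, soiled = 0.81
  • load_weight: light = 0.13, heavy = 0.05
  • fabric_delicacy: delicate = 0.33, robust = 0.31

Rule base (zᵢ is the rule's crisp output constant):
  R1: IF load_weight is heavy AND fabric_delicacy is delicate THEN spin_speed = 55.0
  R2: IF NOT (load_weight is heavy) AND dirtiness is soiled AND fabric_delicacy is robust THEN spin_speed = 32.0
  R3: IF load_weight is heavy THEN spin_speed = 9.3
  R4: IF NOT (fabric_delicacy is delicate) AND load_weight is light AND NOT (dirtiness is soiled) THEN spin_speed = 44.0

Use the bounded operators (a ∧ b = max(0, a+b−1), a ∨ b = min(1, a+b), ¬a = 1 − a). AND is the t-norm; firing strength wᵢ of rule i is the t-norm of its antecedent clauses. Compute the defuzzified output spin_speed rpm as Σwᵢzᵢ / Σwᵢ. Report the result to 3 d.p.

22.542

R1 (z=55.0): heavy=0.05, delicate=0.33; AND[max(0, a+b−1)] → w = 0.00
R2 (z=32.0): ¬heavy=1−0.05=0.95, soiled=0.81, robust=0.31; AND[max(0, a+b−1)] → w = 0.07
R3 (z=9.3): heavy=0.05 → w = 0.05
R4 (z=44.0): ¬delicate=1−0.33=0.67, light=0.13, ¬soiled=1−0.81=0.19; AND[max(0, a+b−1)] → w = 0.00
Weighted average = (0.00·55.0 + 0.07·32.0 + 0.05·9.3 + 0.00·44.0) / (0.00 + 0.07 + 0.05 + 0.00)
  = 2.7050 / 0.1200 = 22.542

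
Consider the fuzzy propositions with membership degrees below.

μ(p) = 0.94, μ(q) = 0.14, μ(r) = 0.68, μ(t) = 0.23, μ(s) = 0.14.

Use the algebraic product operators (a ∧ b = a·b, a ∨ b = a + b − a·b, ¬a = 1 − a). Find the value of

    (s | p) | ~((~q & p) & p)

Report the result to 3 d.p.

0.961

s | p = a + b − a·b on (0.1400, 0.9400) = 0.9484
~q = 1 − 0.1400 = 0.8600
~q & p = a·b on (0.8600, 0.9400) = 0.8084
(~q & p) & p = a·b on (0.8084, 0.9400) = 0.7599
~((~q & p) & p) = 1 − 0.7599 = 0.2401
(s | p) | ~((~q & p) & p) = a + b − a·b on (0.9484, 0.2401) = 0.9608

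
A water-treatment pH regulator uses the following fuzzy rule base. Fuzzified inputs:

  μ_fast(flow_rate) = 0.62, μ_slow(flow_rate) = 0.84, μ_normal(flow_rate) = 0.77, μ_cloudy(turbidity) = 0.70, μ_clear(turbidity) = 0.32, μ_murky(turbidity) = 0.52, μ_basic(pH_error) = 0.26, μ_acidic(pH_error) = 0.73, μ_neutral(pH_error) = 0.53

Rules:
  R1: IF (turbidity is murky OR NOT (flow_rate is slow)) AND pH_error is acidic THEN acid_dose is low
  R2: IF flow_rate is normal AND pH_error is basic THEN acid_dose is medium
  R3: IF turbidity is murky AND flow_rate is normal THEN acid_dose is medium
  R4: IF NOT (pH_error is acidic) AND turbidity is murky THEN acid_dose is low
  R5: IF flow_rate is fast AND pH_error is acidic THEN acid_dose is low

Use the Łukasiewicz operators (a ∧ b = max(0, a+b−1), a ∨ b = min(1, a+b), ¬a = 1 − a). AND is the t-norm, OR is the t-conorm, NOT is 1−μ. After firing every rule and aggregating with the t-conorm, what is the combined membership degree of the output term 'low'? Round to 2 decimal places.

R1: (murky=0.52 OR ¬slow=1−0.84=0.16) = 0.68; AND[max(0, a+b−1)] with acidic=0.73 → w = 0.41
R2: normal=0.77, basic=0.26; AND[max(0, a+b−1)] → w = 0.03
R3: murky=0.52, normal=0.77; AND[max(0, a+b−1)] → w = 0.29
R4: ¬acidic=1−0.73=0.27, murky=0.52; AND[max(0, a+b−1)] → w = 0.00
R5: fast=0.62, acidic=0.73; AND[max(0, a+b−1)] → w = 0.35
Rules with consequent 'low': {R1, R4, R5} → strengths 0.41, 0.00, 0.35
Aggregate via t-conorm [min(1, a+b)]: 0.76

0.76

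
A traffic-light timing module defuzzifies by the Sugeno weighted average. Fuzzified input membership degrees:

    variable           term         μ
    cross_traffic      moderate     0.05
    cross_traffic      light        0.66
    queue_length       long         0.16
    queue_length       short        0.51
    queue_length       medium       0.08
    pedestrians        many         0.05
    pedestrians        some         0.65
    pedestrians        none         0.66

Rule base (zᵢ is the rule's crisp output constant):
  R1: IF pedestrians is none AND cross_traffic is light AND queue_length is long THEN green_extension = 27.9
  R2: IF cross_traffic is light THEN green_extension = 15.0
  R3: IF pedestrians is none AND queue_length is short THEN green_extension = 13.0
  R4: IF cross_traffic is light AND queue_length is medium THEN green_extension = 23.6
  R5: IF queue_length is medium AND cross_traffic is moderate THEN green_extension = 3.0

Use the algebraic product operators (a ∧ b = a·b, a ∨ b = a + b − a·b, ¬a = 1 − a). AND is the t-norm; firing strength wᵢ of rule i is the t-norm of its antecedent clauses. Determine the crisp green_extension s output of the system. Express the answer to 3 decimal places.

15.563

R1 (z=27.9): none=0.66, light=0.66, long=0.16; AND[a·b] → w = 0.0697
R2 (z=15.0): light=0.66 → w = 0.6600
R3 (z=13.0): none=0.66, short=0.51; AND[a·b] → w = 0.3366
R4 (z=23.6): light=0.66, medium=0.08; AND[a·b] → w = 0.0528
R5 (z=3.0): medium=0.08, moderate=0.05; AND[a·b] → w = 0.0040
Weighted average = (0.0697·27.9 + 0.6600·15.0 + 0.3366·13.0 + 0.0528·23.6 + 0.0040·3.0) / (0.0697 + 0.6600 + 0.3366 + 0.0528 + 0.0040)
  = 17.4784 / 1.1231 = 15.563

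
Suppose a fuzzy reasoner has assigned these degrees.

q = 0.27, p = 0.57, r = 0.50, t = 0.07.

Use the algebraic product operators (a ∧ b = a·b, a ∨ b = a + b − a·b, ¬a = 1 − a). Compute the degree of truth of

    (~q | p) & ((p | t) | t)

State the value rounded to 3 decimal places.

~q = 1 − 0.2700 = 0.7300
~q | p = a + b − a·b on (0.7300, 0.5700) = 0.8839
p | t = a + b − a·b on (0.5700, 0.0700) = 0.6001
(p | t) | t = a + b − a·b on (0.6001, 0.0700) = 0.6281
(~q | p) & ((p | t) | t) = a·b on (0.8839, 0.6281) = 0.5552

0.555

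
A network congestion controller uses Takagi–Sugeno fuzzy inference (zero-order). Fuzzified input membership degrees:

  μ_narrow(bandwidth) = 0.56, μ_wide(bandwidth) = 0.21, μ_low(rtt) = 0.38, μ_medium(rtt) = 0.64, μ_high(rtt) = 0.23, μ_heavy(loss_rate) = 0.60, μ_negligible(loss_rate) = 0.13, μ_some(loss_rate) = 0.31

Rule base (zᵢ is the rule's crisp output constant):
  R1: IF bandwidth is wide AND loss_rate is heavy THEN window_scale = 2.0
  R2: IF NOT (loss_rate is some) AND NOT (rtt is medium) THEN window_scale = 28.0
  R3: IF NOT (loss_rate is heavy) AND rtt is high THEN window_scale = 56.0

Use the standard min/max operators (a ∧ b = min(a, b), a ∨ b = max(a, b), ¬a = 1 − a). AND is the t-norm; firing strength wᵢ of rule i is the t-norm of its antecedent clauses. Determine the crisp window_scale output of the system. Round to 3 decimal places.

29.225

R1 (z=2.0): wide=0.21, heavy=0.60; AND[min(a, b)] → w = 0.21
R2 (z=28.0): ¬some=1−0.31=0.69, ¬medium=1−0.64=0.36; AND[min(a, b)] → w = 0.36
R3 (z=56.0): ¬heavy=1−0.60=0.40, high=0.23; AND[min(a, b)] → w = 0.23
Weighted average = (0.21·2.0 + 0.36·28.0 + 0.23·56.0) / (0.21 + 0.36 + 0.23)
  = 23.3800 / 0.8000 = 29.225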